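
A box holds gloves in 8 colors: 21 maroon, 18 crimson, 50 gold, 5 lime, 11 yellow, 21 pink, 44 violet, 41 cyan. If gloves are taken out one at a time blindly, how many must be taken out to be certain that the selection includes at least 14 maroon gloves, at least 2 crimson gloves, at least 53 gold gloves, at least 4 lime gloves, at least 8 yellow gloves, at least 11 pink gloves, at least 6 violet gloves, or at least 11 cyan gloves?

Each of the 8 colors has its own threshold; avoid all of them simultaneously.
The worst case stops just short of every target: 13 maroon, 1 crimson, all 50 gold, 3 lime, 7 yellow, 10 pink, 5 violet, 10 cyan — 13 + 1 + 50 + 3 + 7 + 10 + 5 + 10 = 99 gloves.
One more glove must push some color to its target, so 99 + 1 = 100.

100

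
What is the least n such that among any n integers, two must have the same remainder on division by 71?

72

Two integers differ by a multiple of 71 exactly when they share a remainder mod 71.
There are 71 residue classes mod 71, so 71 integers can all lie in distinct classes.
One more integer must repeat a residue, giving a difference divisible by 71. So n = 71 + 1 = 72.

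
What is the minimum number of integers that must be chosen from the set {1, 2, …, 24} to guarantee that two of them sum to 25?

Partition {1, …, 24} into 12 pairs: {1,24}, {2,23}, …, {12,13}.
Choosing 12 integers — say the integers 1 through 12 — takes one from each pair and avoids the property.
Choosing 13 forces two into the same pair by pigeonhole, and those sum to 25. So 13.

13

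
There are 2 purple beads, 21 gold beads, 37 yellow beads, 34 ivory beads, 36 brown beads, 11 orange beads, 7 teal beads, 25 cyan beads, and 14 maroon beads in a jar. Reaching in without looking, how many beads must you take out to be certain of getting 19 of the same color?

In the worst case we take at most 18 of each color, but all 2 purple, all 11 orange, all 7 teal, and all 14 maroon (fewer than 18), giving 2 + 18 + 18 + 18 + 18 + 11 + 7 + 18 + 14 = 124.
One more bead then forces some color to 19, so 124 + 1 = 125.

125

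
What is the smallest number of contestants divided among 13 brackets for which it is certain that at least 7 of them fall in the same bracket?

79

There are 13 brackets acting as pigeonholes.
With 13 × 6 = 78 contestants we could place exactly 6 in each, with no class reaching 7.
One more forces some class to hold 7, so 78 + 1 = 79.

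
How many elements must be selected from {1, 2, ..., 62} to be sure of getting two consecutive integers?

32

Partition {1, …, 62} into 31 pairs: {1,2}, {3,4}, …, {61,62}.
Choosing 31 integers — say the 31 even numbers 2, 4, …, 62 — takes one from each pair and avoids the property.
Choosing 32 forces two into the same pair by pigeonhole, and those are consecutive. So 32.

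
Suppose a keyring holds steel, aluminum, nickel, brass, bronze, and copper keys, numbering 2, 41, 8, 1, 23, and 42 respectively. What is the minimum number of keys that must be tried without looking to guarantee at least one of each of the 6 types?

The hardest type to obtain is brass: we could draw every other key first — 117 − 1 = 116 keys — without a single brass one.
The next draw must be brass, so 116 + 1 = 117.

117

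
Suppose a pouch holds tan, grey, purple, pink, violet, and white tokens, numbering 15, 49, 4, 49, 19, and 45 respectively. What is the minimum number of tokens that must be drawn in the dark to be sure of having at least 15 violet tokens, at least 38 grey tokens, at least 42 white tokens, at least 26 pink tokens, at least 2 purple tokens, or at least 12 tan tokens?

130

The worst case stops just short of every target: 11 tan, 37 grey, 1 purple, 25 pink, 14 violet, 41 white — 11 + 37 + 1 + 25 + 14 + 41 = 129 tokens.
One more token must push some color to its target, so 129 + 1 = 130.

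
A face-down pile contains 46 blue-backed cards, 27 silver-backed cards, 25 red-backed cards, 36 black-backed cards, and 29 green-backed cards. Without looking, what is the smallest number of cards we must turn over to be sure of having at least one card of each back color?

139

The hardest back color to obtain is red-backed: we could draw every other card first — 163 − 25 = 138 cards — without a single red-backed one.
The next draw must be red-backed, so 138 + 1 = 139.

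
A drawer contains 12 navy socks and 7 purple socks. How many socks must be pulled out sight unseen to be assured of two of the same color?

The worst case takes 1 sock of each color without reaching 2 of any: 2 × 1 = 2.
The next sock must bring some color to 2, so 2 + 1 = 3.

3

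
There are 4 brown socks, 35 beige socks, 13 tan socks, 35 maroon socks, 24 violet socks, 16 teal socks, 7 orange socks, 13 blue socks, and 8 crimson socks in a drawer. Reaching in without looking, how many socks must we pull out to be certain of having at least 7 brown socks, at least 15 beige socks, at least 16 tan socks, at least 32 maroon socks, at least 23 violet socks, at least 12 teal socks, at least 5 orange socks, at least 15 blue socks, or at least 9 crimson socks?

121

The worst case stops just short of every target: all 4 brown, 14 beige, all 13 tan, 31 maroon, 22 violet, 11 teal, 4 orange, all 13 blue, 8 crimson — 4 + 14 + 13 + 31 + 22 + 11 + 4 + 13 + 8 = 120 socks.
One more sock must push some color to its target, so 120 + 1 = 121.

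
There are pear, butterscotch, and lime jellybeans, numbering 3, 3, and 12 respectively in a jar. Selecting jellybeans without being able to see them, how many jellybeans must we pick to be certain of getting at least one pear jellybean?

16

The worst case draws every non-pear jellybean first: 3 + 12 = 15.
The next draw is then forced to be pear, giving 15 + 1 = 16.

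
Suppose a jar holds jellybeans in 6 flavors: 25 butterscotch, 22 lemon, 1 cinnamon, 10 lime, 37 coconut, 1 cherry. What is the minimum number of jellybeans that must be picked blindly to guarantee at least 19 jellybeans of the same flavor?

Treat the 6 flavors as pigeonholes.
In the worst case we take at most 18 of each flavor, but all 1 cinnamon, all 10 lime, and all 1 cherry (fewer than 18), giving 18 + 18 + 1 + 10 + 18 + 1 = 66.
One more jellybean then forces some flavor to 19, so 66 + 1 = 67.

67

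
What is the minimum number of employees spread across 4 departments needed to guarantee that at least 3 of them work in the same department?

There are 4 departments acting as pigeonholes.
With 4 × 2 = 8 employees we could place exactly 2 in each, with no class reaching 3.
One more forces some class to hold 3, so 8 + 1 = 9.

9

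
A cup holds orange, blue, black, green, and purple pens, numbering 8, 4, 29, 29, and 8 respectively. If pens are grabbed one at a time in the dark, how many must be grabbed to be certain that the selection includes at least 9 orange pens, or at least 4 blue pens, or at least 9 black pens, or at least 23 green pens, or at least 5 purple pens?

The worst case stops just short of every target: 8 orange, 3 blue, 8 black, 22 green, 4 purple — 8 + 3 + 8 + 22 + 4 = 45 pens.
One more pen must push some ink color to its target, so 45 + 1 = 46.

46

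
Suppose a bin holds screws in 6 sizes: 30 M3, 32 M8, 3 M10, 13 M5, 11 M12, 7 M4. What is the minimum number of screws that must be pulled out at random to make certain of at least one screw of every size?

The hardest size to obtain is M10: we could draw every other screw first — 96 − 3 = 93 screws — without a single M10 one.
The next draw must be M10, so 93 + 1 = 94.

94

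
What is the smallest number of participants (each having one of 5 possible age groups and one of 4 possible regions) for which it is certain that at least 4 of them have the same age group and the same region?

There are 5 × 4 = 20 (age group, region) combinations acting as pigeonholes.
With 20 × 3 = 60 participants we could place exactly 3 in each, with no (age group, region) pair reaching 4.
One more forces some (age group, region) pair to hold 4, so 60 + 1 = 61.

61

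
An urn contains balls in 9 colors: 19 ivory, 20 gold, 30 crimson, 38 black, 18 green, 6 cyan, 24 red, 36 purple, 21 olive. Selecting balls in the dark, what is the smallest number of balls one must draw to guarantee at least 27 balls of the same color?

187

In the worst case we take at most 26 of each color, but all 19 ivory, all 20 gold, all 18 green, all 6 cyan, all 24 red, and all 21 olive (fewer than 26), giving 19 + 20 + 26 + 26 + 18 + 6 + 24 + 26 + 21 = 186.
One more ball then forces some color to 27, so 186 + 1 = 187.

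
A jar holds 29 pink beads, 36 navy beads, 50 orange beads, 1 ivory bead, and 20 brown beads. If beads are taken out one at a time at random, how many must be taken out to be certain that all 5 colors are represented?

136

The hardest color to obtain is ivory: we could draw every other bead first — 136 − 1 = 135 beads — without a single ivory one.
The next draw must be ivory, so 135 + 1 = 136.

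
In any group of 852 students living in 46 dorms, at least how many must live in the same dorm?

The 852 students fall into 46 dorms.
If each of the 46 dorms held at most 18, the total would be at most 46 × 18 = 828 < 852, a contradiction.
So at least one holds ⌈852/46⌉ = 19.

19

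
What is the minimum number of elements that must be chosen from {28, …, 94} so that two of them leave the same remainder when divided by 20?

21

Use the pigeonhole principle on residue classes: group the integers by remainder mod 20; there are 20 residue classes, each nonempty in this range.
Choosing one from each class (20 integers) avoids any shared remainder.
One more choice must repeat a class, so two differ by a multiple of 20. Hence 20 + 1 = 21.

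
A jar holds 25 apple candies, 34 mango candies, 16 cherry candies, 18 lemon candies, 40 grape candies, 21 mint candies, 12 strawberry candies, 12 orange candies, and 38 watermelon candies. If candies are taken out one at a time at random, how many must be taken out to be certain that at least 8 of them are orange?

212

To avoid orange candies as long as possible, exhaust the other 8 flavors first.
The worst case draws every non-orange candy first: 25 + 34 + 16 + 18 + 40 + 21 + 12 + 38 = 204.
The next 8 draws are then forced to be orange, giving 204 + 8 = 212.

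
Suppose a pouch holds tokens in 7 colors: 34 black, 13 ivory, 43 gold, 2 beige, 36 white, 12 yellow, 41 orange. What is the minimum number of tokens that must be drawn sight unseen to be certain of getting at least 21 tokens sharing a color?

In the worst case we take at most 20 of each color, but all 13 ivory, all 2 beige, and all 12 yellow (fewer than 20), giving 20 + 13 + 20 + 2 + 20 + 12 + 20 = 107.
One more token then forces some color to 21, so 107 + 1 = 108.

108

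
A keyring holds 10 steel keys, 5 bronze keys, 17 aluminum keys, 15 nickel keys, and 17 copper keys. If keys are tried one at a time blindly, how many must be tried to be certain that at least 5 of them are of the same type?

Treat the 5 types as pigeonholes.
The worst case takes 4 keys of each type without reaching 5 of any: 5 × 4 = 20.
The next key must bring some type to 5, so 20 + 1 = 21.

21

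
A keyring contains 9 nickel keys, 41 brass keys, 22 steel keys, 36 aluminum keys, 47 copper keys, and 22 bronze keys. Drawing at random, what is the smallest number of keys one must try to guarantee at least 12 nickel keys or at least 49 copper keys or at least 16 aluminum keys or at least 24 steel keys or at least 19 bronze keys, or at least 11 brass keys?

122

Each of the 6 types has its own threshold; avoid all of them simultaneously.
The worst case stops just short of every target: all 9 nickel, 10 brass, all 22 steel, 15 aluminum, all 47 copper, 18 bronze — 9 + 10 + 22 + 15 + 47 + 18 = 121 keys.
One more key must push some type to its target, so 121 + 1 = 122.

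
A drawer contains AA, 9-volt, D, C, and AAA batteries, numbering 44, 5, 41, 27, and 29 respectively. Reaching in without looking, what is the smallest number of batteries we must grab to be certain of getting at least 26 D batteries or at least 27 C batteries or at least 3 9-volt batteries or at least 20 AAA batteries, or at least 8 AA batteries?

80

Each of the 5 types has its own threshold; avoid all of them simultaneously.
The worst case stops just short of every target: 7 AA, 2 9-volt, 25 D, 26 C, 19 AAA — 7 + 2 + 25 + 26 + 19 = 79 batteries.
One more battery must push some type to its target, so 79 + 1 = 80.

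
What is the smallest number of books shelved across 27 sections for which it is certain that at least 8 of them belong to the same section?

There are 27 sections acting as pigeonholes.
With 27 × 7 = 189 books we could place exactly 7 in each, with no class reaching 8.
One more forces some class to hold 8, so 189 + 1 = 190.

190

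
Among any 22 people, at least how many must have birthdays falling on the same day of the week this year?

There are 7 days of the week, which serve as the pigeonholes.
If each of the 7 days of the week held at most 3, the total would be at most 7 × 3 = 21 < 22, a contradiction.
So at least one holds ⌈22/7⌉ = 4.

4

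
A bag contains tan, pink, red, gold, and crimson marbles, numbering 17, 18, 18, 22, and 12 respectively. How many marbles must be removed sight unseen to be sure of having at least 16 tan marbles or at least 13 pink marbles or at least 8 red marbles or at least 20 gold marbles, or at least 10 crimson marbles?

The worst case stops just short of every target: 15 tan, 12 pink, 7 red, 19 gold, 9 crimson — 15 + 12 + 7 + 19 + 9 = 62 marbles.
One more marble must push some color to its target, so 62 + 1 = 63.

63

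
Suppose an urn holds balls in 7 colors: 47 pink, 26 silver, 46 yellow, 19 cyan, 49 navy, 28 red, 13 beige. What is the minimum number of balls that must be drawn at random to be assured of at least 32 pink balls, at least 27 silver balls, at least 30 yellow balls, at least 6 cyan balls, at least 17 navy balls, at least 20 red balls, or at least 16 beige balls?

140

The worst case stops just short of every target: 31 pink, 26 silver, 29 yellow, 5 cyan, 16 navy, 19 red, all 13 beige — 31 + 26 + 29 + 5 + 16 + 19 + 13 = 139 balls.
One more ball must push some color to its target, so 139 + 1 = 140.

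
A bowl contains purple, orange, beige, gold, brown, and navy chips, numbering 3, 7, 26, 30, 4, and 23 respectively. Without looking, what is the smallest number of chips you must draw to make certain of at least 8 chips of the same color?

Treat the 6 colors as pigeonholes.
In the worst case we take at most 7 of each color, but all 3 purple and all 4 brown (fewer than 7), giving 3 + 7 + 7 + 7 + 4 + 7 = 35.
One more chip then forces some color to 8, so 35 + 1 = 36.

36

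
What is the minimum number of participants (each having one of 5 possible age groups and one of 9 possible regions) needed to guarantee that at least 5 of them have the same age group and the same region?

181

There are 5 × 9 = 45 (age group, region) combinations acting as pigeonholes.
With 45 × 4 = 180 participants we could place exactly 4 in each, with no (age group, region) pair reaching 5.
One more forces some (age group, region) pair to hold 5, so 180 + 1 = 181.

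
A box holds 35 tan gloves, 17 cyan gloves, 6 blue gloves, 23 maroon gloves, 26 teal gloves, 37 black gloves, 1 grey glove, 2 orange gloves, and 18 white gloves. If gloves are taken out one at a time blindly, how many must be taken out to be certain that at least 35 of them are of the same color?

162

In the worst case we take at most 34 of each color, but all 17 cyan, all 6 blue, all 23 maroon, all 26 teal, all 1 grey, all 2 orange, and all 18 white (fewer than 34), giving 34 + 17 + 6 + 23 + 26 + 34 + 1 + 2 + 18 = 161.
One more glove then forces some color to 35, so 161 + 1 = 162.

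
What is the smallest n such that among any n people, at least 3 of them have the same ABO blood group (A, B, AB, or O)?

9

There are 4 ABO blood groups acting as pigeonholes.
With 4 × 2 = 8 people we could place exactly 2 in each, with no class reaching 3.
One more forces some class to hold 3, so 8 + 1 = 9.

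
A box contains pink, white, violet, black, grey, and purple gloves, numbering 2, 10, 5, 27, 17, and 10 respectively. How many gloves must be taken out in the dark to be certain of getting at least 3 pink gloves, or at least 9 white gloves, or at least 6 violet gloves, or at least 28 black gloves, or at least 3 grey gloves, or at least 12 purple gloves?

55

The worst case stops just short of every target: 2 pink, 8 white, 5 violet, 27 black, 2 grey, all 10 purple — 2 + 8 + 5 + 27 + 2 + 10 = 54 gloves.
One more glove must push some color to its target, so 54 + 1 = 55.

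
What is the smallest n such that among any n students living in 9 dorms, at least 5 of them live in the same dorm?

There are 9 dorms acting as pigeonholes.
With 9 × 4 = 36 students we could place exactly 4 in each, with no class reaching 5.
One more forces some class to hold 5, so 36 + 1 = 37.

37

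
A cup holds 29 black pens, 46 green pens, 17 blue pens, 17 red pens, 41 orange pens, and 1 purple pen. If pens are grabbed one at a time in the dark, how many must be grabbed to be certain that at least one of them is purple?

151

The worst case draws every non-purple pen first: 29 + 46 + 17 + 17 + 41 = 150.
The next draw is then forced to be purple, giving 150 + 1 = 151.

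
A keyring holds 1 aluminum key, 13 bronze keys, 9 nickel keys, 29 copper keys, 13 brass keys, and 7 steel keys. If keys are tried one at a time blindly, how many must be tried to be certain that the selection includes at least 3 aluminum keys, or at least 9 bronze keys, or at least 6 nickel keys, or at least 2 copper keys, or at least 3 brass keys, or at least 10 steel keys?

Each of the 6 types has its own threshold; avoid all of them simultaneously.
The worst case stops just short of every target: all 1 aluminum, 8 bronze, 5 nickel, 1 copper, 2 brass, all 7 steel — 1 + 8 + 5 + 1 + 2 + 7 = 24 keys.
One more key must push some type to its target, so 24 + 1 = 25.

25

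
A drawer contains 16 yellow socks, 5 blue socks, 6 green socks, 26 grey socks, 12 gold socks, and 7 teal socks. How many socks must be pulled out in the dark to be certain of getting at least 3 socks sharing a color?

The worst case takes 2 socks of each color without reaching 3 of any: 6 × 2 = 12.
The next sock must bring some color to 3, so 12 + 1 = 13.

13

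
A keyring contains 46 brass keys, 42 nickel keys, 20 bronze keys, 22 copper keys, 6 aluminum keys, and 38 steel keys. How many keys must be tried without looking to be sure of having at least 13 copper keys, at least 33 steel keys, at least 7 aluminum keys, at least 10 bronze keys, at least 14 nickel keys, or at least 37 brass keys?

109

The worst case stops just short of every target: 36 brass, 13 nickel, 9 bronze, 12 copper, 6 aluminum, 32 steel — 36 + 13 + 9 + 12 + 6 + 32 = 108 keys.
One more key must push some type to its target, so 108 + 1 = 109.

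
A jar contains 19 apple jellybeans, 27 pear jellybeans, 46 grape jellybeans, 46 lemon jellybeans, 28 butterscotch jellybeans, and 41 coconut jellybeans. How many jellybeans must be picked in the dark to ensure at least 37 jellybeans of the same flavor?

183

In the worst case we take at most 36 of each flavor, but all 19 apple, all 27 pear, and all 28 butterscotch (fewer than 36), giving 19 + 27 + 36 + 36 + 28 + 36 = 182.
One more jellybean then forces some flavor to 37, so 182 + 1 = 183.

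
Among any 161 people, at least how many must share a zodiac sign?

If each of the 12 zodiac signs held at most 13, the total would be at most 12 × 13 = 156 < 161, a contradiction.
So at least one holds ⌈161/12⌉ = 14.

14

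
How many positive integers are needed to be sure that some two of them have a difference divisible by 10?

11

Two integers differ by a multiple of 10 exactly when they share a remainder mod 10.
There are 10 residue classes mod 10, so 10 integers can all lie in distinct classes.
One more integer must repeat a residue, giving a difference divisible by 10. So n = 10 + 1 = 11.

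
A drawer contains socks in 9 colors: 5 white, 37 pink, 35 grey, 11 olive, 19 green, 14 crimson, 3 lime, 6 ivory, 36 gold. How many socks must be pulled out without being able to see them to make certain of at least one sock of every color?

The hardest color to obtain is lime: we could draw every other sock first — 166 − 3 = 163 socks — without a single lime one.
The next draw must be lime, so 163 + 1 = 164.

164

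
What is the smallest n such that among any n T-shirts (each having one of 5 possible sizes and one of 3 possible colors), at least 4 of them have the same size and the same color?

There are 5 × 3 = 15 (size, color) combinations acting as pigeonholes.
With 15 × 3 = 45 T-shirts we could place exactly 3 in each, with no (size, color) pair reaching 4.
One more forces some (size, color) pair to hold 4, so 45 + 1 = 46.

46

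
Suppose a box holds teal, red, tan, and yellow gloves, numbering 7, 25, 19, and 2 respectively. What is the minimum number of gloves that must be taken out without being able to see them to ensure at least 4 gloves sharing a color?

Treat the 4 colors as pigeonholes.
In the worst case we take at most 3 of each color, but all 2 yellow (fewer than 3), giving 3 + 3 + 3 + 2 = 11.
One more glove then forces some color to 4, so 11 + 1 = 12.

12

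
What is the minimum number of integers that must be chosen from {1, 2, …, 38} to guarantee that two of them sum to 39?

Partition {1, …, 38} into 19 pairs: {1,38}, {2,37}, …, {19,20}.
Choosing 19 integers — say the integers 1 through 19 — takes one from each pair and avoids the property.
Choosing 20 forces two into the same pair by pigeonhole, and those sum to 39. So 20.

20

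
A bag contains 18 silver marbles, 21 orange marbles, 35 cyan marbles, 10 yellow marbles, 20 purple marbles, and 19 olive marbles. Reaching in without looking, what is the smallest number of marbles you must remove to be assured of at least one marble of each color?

114

The hardest color to obtain is yellow: we could draw every other marble first — 123 − 10 = 113 marbles — without a single yellow one.
The next draw must be yellow, so 113 + 1 = 114.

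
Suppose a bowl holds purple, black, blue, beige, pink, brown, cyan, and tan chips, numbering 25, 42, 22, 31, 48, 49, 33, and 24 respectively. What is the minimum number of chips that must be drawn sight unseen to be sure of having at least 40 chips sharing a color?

Treat the 8 colors as pigeonholes.
In the worst case we take at most 39 of each color, but all 25 purple, all 22 blue, all 31 beige, all 33 cyan, and all 24 tan (fewer than 39), giving 25 + 39 + 22 + 31 + 39 + 39 + 33 + 24 = 252.
One more chip then forces some color to 40, so 252 + 1 = 253.

253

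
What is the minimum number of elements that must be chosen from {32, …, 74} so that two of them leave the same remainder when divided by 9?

10

Use the pigeonhole principle on residue classes: group the integers by remainder mod 9; there are 9 residue classes, each nonempty in this range.
Choosing one from each class (9 integers) avoids any shared remainder.
One more choice must repeat a class, so two differ by a multiple of 9. Hence 9 + 1 = 10.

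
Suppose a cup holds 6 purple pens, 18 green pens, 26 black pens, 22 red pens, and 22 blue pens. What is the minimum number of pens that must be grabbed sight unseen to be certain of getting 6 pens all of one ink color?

Treat the 5 ink colors as pigeonholes.
The worst case takes 5 pens of each ink color without reaching 6 of any: 5 × 5 = 25.
The next pen must bring some ink color to 6, so 25 + 1 = 26.

26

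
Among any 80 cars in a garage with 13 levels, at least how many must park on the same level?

7

The 80 cars fall into 13 levels.
If each of the 13 levels held at most 6, the total would be at most 13 × 6 = 78 < 80, a contradiction.
So at least one holds ⌈80/13⌉ = 7.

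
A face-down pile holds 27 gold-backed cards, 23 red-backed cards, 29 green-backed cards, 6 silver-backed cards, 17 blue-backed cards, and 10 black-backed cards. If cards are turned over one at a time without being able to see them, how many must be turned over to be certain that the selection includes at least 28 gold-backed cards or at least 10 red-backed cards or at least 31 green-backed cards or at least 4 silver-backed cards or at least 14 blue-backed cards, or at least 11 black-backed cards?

92

The worst case stops just short of every target: 27 gold-backed, 9 red-backed, all 29 green-backed, 3 silver-backed, 13 blue-backed, 10 black-backed — 27 + 9 + 29 + 3 + 13 + 10 = 91 cards.
One more card must push some back color to its target, so 91 + 1 = 92.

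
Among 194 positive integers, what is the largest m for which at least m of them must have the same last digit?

20

If each of the 10 possible last digits held at most 19, the total would be at most 10 × 19 = 190 < 194, a contradiction.
So at least one holds ⌈194/10⌉ = 20.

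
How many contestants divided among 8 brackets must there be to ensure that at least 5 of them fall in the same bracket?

There are 8 brackets acting as pigeonholes.
With 8 × 4 = 32 contestants we could place exactly 4 in each, with no class reaching 5.
One more forces some class to hold 5, so 32 + 1 = 33.

33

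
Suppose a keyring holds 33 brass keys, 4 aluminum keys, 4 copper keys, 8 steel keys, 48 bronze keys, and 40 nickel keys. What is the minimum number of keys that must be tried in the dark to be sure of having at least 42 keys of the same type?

131

In the worst case we take at most 41 of each type, but all 33 brass, all 4 aluminum, all 4 copper, all 8 steel, and all 40 nickel (fewer than 41), giving 33 + 4 + 4 + 8 + 41 + 40 = 130.
One more key then forces some type to 42, so 130 + 1 = 131.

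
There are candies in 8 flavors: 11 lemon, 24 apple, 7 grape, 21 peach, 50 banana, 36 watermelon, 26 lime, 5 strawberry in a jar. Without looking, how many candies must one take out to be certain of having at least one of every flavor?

176

The hardest flavor to obtain is strawberry: we could draw every other candy first — 180 − 5 = 175 candies — without a single strawberry one.
The next draw must be strawberry, so 175 + 1 = 176.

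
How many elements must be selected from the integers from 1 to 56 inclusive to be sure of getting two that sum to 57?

Partition {1, …, 56} into 28 pairs: {1,56}, {2,55}, …, {28,29}.
Choosing 28 integers — say the integers 1 through 28 — takes one from each pair and avoids the property.
Choosing 29 forces two into the same pair by pigeonhole, and those sum to 57. So 29.

29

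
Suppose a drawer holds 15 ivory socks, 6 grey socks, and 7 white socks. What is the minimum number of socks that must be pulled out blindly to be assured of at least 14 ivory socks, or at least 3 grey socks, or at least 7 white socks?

22

The worst case stops just short of every target: 13 ivory, 2 grey, 6 white — 13 + 2 + 6 = 21 socks.
One more sock must push some color to its target, so 21 + 1 = 22.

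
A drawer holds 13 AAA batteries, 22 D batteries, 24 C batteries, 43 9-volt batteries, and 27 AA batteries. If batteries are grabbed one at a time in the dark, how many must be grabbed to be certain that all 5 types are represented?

The hardest type to obtain is AAA: we could draw every other battery first — 129 − 13 = 116 batteries — without a single AAA one.
The next draw must be AAA, so 116 + 1 = 117.

117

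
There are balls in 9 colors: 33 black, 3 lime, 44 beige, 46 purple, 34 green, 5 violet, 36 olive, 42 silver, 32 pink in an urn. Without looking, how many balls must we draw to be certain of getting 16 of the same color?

114

Treat the 9 colors as pigeonholes.
In the worst case we take at most 15 of each color, but all 3 lime and all 5 violet (fewer than 15), giving 15 + 3 + 15 + 15 + 15 + 5 + 15 + 15 + 15 = 113.
One more ball then forces some color to 16, so 113 + 1 = 114.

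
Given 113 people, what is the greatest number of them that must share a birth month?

10

The 113 people fall into 12 months of the year.
If each of the 12 months of the year held at most 9, the total would be at most 12 × 9 = 108 < 113, a contradiction.
So at least one holds ⌈113/12⌉ = 10.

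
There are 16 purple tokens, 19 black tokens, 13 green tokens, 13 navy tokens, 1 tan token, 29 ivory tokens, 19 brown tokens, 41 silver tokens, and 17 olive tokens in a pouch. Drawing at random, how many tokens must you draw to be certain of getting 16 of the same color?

118

In the worst case we take at most 15 of each color, but all 13 green, all 13 navy, and all 1 tan (fewer than 15), giving 15 + 15 + 13 + 13 + 1 + 15 + 15 + 15 + 15 = 117.
One more token then forces some color to 16, so 117 + 1 = 118.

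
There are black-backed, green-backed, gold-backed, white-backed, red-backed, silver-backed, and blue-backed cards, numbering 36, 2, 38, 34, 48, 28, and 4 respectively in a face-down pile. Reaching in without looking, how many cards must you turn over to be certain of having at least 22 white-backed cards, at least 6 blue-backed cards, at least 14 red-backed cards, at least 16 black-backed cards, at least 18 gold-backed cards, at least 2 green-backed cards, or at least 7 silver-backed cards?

78

Each of the 7 back colors has its own threshold; avoid all of them simultaneously.
The worst case stops just short of every target: 15 black-backed, 1 green-backed, 17 gold-backed, 21 white-backed, 13 red-backed, 6 silver-backed, all 4 blue-backed — 15 + 1 + 17 + 21 + 13 + 6 + 4 = 77 cards.
One more card must push some back color to its target, so 77 + 1 = 78.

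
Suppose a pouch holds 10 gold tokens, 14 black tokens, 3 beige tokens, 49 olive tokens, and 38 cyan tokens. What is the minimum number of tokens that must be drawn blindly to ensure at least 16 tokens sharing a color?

In the worst case we take at most 15 of each color, but all 10 gold, all 14 black, and all 3 beige (fewer than 15), giving 10 + 14 + 3 + 15 + 15 = 57.
One more token then forces some color to 16, so 57 + 1 = 58.

58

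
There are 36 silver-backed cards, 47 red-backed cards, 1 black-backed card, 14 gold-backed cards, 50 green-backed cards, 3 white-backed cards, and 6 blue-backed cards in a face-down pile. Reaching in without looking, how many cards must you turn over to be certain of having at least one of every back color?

157

The hardest back color to obtain is black-backed: we could draw every other card first — 157 − 1 = 156 cards — without a single black-backed one.
The next draw must be black-backed, so 156 + 1 = 157.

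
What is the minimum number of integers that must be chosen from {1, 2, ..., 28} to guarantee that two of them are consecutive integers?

Partition {1, …, 28} into 14 pairs: {1,2}, {3,4}, …, {27,28}.
Choosing 14 integers — say the 14 even numbers 2, 4, …, 28 — takes one from each pair and avoids the property.
Choosing 15 forces two into the same pair by pigeonhole, and those are consecutive. So 15.

15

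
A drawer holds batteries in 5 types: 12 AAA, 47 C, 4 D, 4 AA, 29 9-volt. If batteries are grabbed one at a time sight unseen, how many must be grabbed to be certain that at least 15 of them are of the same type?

Treat the 5 types as pigeonholes.
In the worst case we take at most 14 of each type, but all 12 AAA, all 4 D, and all 4 AA (fewer than 14), giving 12 + 14 + 4 + 4 + 14 = 48.
One more battery then forces some type to 15, so 48 + 1 = 49.

49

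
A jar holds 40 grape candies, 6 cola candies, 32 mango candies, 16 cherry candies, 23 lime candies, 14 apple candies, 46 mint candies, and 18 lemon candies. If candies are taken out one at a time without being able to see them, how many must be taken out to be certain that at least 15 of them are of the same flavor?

105

In the worst case we take at most 14 of each flavor, but all 6 cola (fewer than 14), giving 14 + 6 + 14 + 14 + 14 + 14 + 14 + 14 = 104.
One more candy then forces some flavor to 15, so 104 + 1 = 105.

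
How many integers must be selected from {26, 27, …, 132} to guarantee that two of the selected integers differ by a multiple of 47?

48

Group the integers by remainder mod 47; there are 47 residue classes, each nonempty in this range.
Choosing one from each class (47 integers) avoids any shared remainder.
One more choice must repeat a class, so two differ by a multiple of 47. Hence 47 + 1 = 48.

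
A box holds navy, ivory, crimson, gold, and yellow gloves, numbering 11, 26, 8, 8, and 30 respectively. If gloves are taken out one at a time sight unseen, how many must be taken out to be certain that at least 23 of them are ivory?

The worst case draws every non-ivory glove first: 11 + 8 + 8 + 30 = 57.
The next 23 draws are then forced to be ivory, giving 57 + 23 = 80.

80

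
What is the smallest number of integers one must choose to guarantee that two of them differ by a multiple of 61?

Two integers differ by a multiple of 61 exactly when they share a remainder mod 61.
There are 61 residue classes mod 61, so 61 integers can all lie in distinct classes.
One more integer must repeat a residue, giving a difference divisible by 61. So n = 61 + 1 = 62.

62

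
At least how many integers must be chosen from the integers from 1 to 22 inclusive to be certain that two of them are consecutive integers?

Partition {1, …, 22} into 11 pairs: {1,2}, {3,4}, …, {21,22}.
Choosing 11 integers — say the 11 even numbers 2, 4, …, 22 — takes one from each pair and avoids the property.
Choosing 12 forces two into the same pair by pigeonhole, and those are consecutive. So 12.

12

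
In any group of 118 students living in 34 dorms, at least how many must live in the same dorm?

If each of the 34 dorms held at most 3, the total would be at most 34 × 3 = 102 < 118, a contradiction.
So at least one holds ⌈118/34⌉ = 4.

4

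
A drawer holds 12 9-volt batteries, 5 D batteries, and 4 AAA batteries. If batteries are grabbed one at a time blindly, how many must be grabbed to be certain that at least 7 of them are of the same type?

In the worst case we take at most 6 of each type, but all 5 D and all 4 AAA (fewer than 6), giving 6 + 5 + 4 = 15.
One more battery then forces some type to 7, so 15 + 1 = 16.

16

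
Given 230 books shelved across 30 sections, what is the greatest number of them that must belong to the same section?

If each of the 30 sections held at most 7, the total would be at most 30 × 7 = 210 < 230, a contradiction.
So at least one holds ⌈230/30⌉ = 8.

8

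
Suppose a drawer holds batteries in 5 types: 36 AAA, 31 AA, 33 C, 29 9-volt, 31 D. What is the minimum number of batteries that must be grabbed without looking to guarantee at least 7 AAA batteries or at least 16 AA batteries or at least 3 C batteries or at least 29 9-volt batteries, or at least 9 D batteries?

The worst case stops just short of every target: 6 AAA, 15 AA, 2 C, 28 9-volt, 8 D — 6 + 15 + 2 + 28 + 8 = 59 batteries.
One more battery must push some type to its target, so 59 + 1 = 60.

60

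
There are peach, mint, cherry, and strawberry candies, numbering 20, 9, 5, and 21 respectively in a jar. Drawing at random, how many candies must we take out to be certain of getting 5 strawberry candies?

To avoid strawberry candies as long as possible, exhaust the other 3 flavors first.
The worst case draws every non-strawberry candy first: 20 + 9 + 5 = 34.
The next 5 draws are then forced to be strawberry, giving 34 + 5 = 39.

39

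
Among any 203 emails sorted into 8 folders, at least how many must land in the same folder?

26

The 203 emails fall into 8 folders.
If each of the 8 folders held at most 25, the total would be at most 8 × 25 = 200 < 203, a contradiction.
So at least one holds ⌈203/8⌉ = 26.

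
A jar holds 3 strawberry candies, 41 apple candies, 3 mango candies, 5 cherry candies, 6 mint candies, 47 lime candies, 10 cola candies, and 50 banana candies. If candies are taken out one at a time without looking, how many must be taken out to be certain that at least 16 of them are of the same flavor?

In the worst case we take at most 15 of each flavor, but all 3 strawberry, all 3 mango, all 5 cherry, all 6 mint, and all 10 cola (fewer than 15), giving 3 + 15 + 3 + 5 + 6 + 15 + 10 + 15 = 72.
One more candy then forces some flavor to 16, so 72 + 1 = 73.

73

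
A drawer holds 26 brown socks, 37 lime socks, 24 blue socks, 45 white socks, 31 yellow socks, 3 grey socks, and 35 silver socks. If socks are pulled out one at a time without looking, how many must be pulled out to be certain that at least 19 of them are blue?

The worst case draws every non-blue sock first: 26 + 37 + 45 + 31 + 3 + 35 = 177.
The next 19 draws are then forced to be blue, giving 177 + 19 = 196.

196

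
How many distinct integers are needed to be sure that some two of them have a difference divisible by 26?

Use the pigeonhole principle on residue classes: two integers differ by a multiple of 26 exactly when they share a remainder mod 26.
There are 26 residue classes mod 26, so 26 integers can all lie in distinct classes.
One more integer must repeat a residue, giving a difference divisible by 26. So n = 26 + 1 = 27.

27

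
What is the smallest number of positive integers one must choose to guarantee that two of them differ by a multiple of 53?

Two integers differ by a multiple of 53 exactly when they share a remainder mod 53.
There are 53 residue classes mod 53, so 53 integers can all lie in distinct classes.
One more integer must repeat a residue, giving a difference divisible by 53. So n = 53 + 1 = 54.

54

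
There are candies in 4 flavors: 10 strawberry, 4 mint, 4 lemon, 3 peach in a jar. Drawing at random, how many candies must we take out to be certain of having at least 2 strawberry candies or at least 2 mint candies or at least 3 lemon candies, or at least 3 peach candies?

7

The worst case stops just short of every target: 1 strawberry, 1 mint, 2 lemon, 2 peach — 1 + 1 + 2 + 2 = 6 candies.
One more candy must push some flavor to its target, so 6 + 1 = 7.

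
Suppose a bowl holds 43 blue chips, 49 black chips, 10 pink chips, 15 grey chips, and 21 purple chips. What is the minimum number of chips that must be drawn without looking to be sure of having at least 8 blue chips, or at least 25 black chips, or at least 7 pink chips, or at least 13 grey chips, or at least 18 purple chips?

67

The worst case stops just short of every target: 7 blue, 24 black, 6 pink, 12 grey, 17 purple — 7 + 24 + 6 + 12 + 17 = 66 chips.
One more chip must push some color to its target, so 66 + 1 = 67.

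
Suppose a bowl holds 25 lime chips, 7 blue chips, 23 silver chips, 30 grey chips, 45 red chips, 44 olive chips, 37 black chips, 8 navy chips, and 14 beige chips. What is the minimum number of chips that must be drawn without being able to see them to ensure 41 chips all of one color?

225

Treat the 9 colors as pigeonholes.
In the worst case we take at most 40 of each color, but all 25 lime, all 7 blue, all 23 silver, all 30 grey, all 37 black, all 8 navy, and all 14 beige (fewer than 40), giving 25 + 7 + 23 + 30 + 40 + 40 + 37 + 8 + 14 = 224.
One more chip then forces some color to 41, so 224 + 1 = 225.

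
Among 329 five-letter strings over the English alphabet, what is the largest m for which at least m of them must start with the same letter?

13

There are 26 possible first letters, which serve as the pigeonholes.
If each of the 26 possible first letters held at most 12, the total would be at most 26 × 12 = 312 < 329, a contradiction.
So at least one holds ⌈329/26⌉ = 13.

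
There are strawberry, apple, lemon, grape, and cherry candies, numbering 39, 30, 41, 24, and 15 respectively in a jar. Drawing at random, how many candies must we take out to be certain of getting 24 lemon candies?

The worst case draws every non-lemon candy first: 39 + 30 + 24 + 15 = 108.
The next 24 draws are then forced to be lemon, giving 108 + 24 = 132.

132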